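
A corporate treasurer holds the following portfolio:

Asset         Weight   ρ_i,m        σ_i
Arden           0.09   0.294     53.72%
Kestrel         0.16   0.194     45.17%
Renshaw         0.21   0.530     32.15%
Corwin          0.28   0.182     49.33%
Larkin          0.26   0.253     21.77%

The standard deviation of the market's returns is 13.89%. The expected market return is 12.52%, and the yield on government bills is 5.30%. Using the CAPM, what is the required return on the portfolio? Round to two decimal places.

β_Arden = 0.294 × 53.72% / 13.89% = 1.1371
β_Kestrel = 0.194 × 45.17% / 13.89% = 0.6309
β_Renshaw = 0.530 × 32.15% / 13.89% = 1.2267
β_Corwin = 0.182 × 49.33% / 13.89% = 0.6464
β_Larkin = 0.253 × 21.77% / 13.89% = 0.3965
β_P = Σ w_i β_i = 0.09×1.1371 + 0.16×0.6309 + 0.21×1.2267 + 0.28×0.6464 + 0.26×0.3965 = 0.7450
MRP = 12.52% − 5.30% = 7.22%
E(R_P) = R_f + β_P × MRP = 5.30% + 0.7450 × 7.22% = 10.68%

10.68%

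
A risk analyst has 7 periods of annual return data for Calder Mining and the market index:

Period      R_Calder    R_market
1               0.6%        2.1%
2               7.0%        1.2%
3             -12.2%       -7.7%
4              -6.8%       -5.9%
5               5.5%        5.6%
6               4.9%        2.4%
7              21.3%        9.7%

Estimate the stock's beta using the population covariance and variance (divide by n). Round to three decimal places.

1.663

Mean R_i = (0.6 + 7.0 − 12.2 − 6.8 + 5.5 + 4.9 + 21.3) / 7 = 2.9000%
Mean R_m = (2.1 + 1.2 − 7.7 − 5.9 + 5.6 + 2.4 + 9.7) / 7 = 1.0571%
Σ(R_i − R̄_i)(R_m − R̄_m) = 371.4300  ⇒  Cov = 371.4300 / 7 = 53.0614
Σ(R_m − R̄_m)² = 223.3371  ⇒  Var(R_m) = 223.3371 / 7 = 31.9053
β = Cov / Var(R_m) = 53.0614 / 31.9053 = 1.6631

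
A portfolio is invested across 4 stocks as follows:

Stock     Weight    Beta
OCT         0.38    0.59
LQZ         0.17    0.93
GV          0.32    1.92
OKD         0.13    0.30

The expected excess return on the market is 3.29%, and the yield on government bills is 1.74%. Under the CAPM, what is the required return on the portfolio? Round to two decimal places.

5.15%

β_P = Σ w_i β_i = 0.38×0.59 + 0.17×0.93 + 0.32×1.92 + 0.13×0.30 = 1.0357
E(R_P) = R_f + β_P × MRP = 1.74% + 1.0357 × 3.29% = 5.15%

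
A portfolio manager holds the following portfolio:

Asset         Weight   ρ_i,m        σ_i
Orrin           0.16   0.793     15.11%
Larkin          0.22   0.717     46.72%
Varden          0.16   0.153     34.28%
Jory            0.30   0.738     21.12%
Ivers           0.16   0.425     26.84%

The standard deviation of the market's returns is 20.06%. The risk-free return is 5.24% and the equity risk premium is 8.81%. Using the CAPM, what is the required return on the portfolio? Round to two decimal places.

12.54%

β_Orrin = 0.793 × 15.11% / 20.06% = 0.5973
β_Larkin = 0.717 × 46.72% / 20.06% = 1.6699
β_Varden = 0.153 × 34.28% / 20.06% = 0.2615
β_Jory = 0.738 × 21.12% / 20.06% = 0.7770
β_Ivers = 0.425 × 26.84% / 20.06% = 0.5686
β_P = Σ w_i β_i = 0.16×0.5973 + 0.22×1.6699 + 0.16×0.2615 + 0.30×0.7770 + 0.16×0.5686 = 0.8289
E(R_P) = R_f + β_P × MRP = 5.24% + 0.8289 × 8.81% = 12.54%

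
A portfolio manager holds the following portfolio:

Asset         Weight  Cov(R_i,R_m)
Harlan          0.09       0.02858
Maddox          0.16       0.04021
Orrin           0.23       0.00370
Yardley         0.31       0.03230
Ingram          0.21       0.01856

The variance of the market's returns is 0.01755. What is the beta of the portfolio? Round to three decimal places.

β_Harlan = 0.02858 / 0.01755 = 1.6285
β_Maddox = 0.04021 / 0.01755 = 2.2912
β_Orrin = 0.00370 / 0.01755 = 0.2108
β_Yardley = 0.03230 / 0.01755 = 1.8405
β_Ingram = 0.01856 / 0.01755 = 1.0575
β_P = Σ w_i β_i = 0.09×1.6285 + 0.16×2.2912 + 0.23×0.2108 + 0.31×1.8405 + 0.21×1.0575 = 1.3543

1.354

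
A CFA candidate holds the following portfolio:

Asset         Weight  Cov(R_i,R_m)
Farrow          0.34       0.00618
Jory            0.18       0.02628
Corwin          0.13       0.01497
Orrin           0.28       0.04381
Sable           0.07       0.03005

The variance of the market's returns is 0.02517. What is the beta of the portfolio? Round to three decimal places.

β_Farrow = 0.00618 / 0.02517 = 0.2455
β_Jory = 0.02628 / 0.02517 = 1.0441
β_Corwin = 0.01497 / 0.02517 = 0.5948
β_Orrin = 0.04381 / 0.02517 = 1.7406
β_Sable = 0.03005 / 0.02517 = 1.1939
β_P = Σ w_i β_i = 0.34×0.2455 + 0.18×1.0441 + 0.13×0.5948 + 0.28×1.7406 + 0.07×1.1939 = 0.9197

0.920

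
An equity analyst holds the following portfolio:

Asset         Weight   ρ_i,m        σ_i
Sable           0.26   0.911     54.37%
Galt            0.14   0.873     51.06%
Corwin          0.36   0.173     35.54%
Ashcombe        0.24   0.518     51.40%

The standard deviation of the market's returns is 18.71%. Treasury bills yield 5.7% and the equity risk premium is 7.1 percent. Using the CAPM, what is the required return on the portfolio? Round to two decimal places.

β_Sable = 0.911 × 54.37% / 18.71% = 2.6473
β_Galt = 0.873 × 51.06% / 18.71% = 2.3824
β_Corwin = 0.173 × 35.54% / 18.71% = 0.3286
β_Ashcombe = 0.518 × 51.40% / 18.71% = 1.4230
β_P = Σ w_i β_i = 0.26×2.6473 + 0.14×2.3824 + 0.36×0.3286 + 0.24×1.4230 = 1.4817
E(R_P) = R_f + β_P × MRP = 5.7% + 1.4817 × 7.1% = 16.22%

16.22%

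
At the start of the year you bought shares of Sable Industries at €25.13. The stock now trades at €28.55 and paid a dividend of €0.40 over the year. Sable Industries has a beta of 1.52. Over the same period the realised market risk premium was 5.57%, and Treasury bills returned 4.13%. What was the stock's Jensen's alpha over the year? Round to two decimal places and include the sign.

Realised HPR = (P1 + D1 − P0) / P0 = (28.55 + 0.40 − 25.13) / 25.13 = 3.82 / 25.13 = 15.2010%
CAPM required = R_f + β·MRP = 4.13% + 1.52 × 5.57% = 12.5964%
α = realised − required = 15.2010% − 12.5964% = +2.60%

+2.60%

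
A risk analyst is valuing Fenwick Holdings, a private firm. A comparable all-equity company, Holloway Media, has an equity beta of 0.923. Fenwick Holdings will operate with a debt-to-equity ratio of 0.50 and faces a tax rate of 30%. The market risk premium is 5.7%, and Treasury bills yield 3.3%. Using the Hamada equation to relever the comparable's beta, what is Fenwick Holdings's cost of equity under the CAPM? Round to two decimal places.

10.40%

β_L = β_U × [1 + (1 − t)(D/E)] = 0.923 × [1 + (1 − 0.30) × 0.50]
    = 0.923 × [1 + 0.70 × 0.50] = 0.923 × 1.3500 = 1.2461
E(R) = R_f + β_L × MRP = 3.3% + 1.2461 × 5.7% = 10.40%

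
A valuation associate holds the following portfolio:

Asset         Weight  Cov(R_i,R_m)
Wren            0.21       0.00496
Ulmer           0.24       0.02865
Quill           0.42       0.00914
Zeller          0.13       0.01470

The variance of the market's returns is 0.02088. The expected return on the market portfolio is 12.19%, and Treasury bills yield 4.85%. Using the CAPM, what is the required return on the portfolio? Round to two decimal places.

9.65%

β_Wren = 0.00496 / 0.02088 = 0.2375
β_Ulmer = 0.02865 / 0.02088 = 1.3721
β_Quill = 0.00914 / 0.02088 = 0.4377
β_Zeller = 0.01470 / 0.02088 = 0.7040
β_P = Σ w_i β_i = 0.21×0.2375 + 0.24×1.3721 + 0.42×0.4377 + 0.13×0.7040 = 0.6545
MRP = 12.19% − 4.85% = 7.34%
E(R_P) = R_f + β_P × MRP = 4.85% + 0.6545 × 7.34% = 9.65%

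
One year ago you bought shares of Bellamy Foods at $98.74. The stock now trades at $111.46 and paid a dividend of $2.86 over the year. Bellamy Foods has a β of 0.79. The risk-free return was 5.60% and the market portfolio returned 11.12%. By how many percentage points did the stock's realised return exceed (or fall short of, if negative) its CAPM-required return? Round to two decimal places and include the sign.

+5.82%

Realised HPR = (P1 + D1 − P0) / P0 = (111.46 + 2.86 − 98.74) / 98.74 = 15.58 / 98.74 = 15.7788%
MRP = 11.12% − 5.60% = 5.52%
CAPM required = R_f + β·MRP = 5.60% + 0.79 × 5.52% = 9.9608%
α = realised − required = 15.7788% − 9.9608% = +5.82%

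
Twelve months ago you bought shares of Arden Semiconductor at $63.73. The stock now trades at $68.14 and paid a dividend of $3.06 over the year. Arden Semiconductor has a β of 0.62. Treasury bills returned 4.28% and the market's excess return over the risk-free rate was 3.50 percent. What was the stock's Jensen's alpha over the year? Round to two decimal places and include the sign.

+5.27%

Realised HPR = (P1 + D1 − P0) / P0 = (68.14 + 3.06 − 63.73) / 63.73 = 7.47 / 63.73 = 11.7213%
CAPM required = R_f + β·MRP = 4.28% + 0.62 × 3.50% = 6.4500%
α = realised − required = 11.7213% − 6.4500% = +5.27%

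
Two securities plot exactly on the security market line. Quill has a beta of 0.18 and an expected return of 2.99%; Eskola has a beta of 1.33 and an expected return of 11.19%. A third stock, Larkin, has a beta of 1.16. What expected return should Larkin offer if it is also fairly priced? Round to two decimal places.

9.98%

MRP (SML slope) = (11.19% − 2.99%) / (1.33 − 0.18) = 8.20% / 1.15 = 7.1304%
R_f (intercept) = 2.99% − 0.18 × 7.1304% = 1.7065%
E(R_Larkin) = R_f + β × MRP = 1.7065% + 1.16 × 7.1304% = 9.98%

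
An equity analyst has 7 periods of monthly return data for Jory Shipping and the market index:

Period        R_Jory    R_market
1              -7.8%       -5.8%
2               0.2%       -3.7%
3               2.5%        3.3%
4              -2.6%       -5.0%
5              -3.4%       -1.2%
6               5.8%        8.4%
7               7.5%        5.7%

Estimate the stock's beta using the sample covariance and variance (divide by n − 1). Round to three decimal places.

Mean R_i = (-7.8 + 0.2 + 2.5 − 2.6 − 3.4 + 5.8 + 7.5) / 7 = 0.3143%
Mean R_m = (-5.8 − 3.7 + 3.3 − 5.0 − 1.2 + 8.4 + 5.7) / 7 = 0.2429%
Σ(R_i − R̄_i)(R_m − R̄_m) = 160.7657  ⇒  Cov = 160.7657 / 6 = 26.7943
Σ(R_m − R̄_m)² = 187.2971  ⇒  Var(R_m) = 187.2971 / 6 = 31.2162
β = Cov / Var(R_m) = 26.7943 / 31.2162 = 0.8583

0.858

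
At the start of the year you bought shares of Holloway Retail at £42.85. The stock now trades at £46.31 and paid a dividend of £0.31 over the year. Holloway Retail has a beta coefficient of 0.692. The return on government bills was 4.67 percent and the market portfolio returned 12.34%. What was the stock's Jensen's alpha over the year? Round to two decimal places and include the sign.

-1.18%

Realised HPR = (P1 + D1 − P0) / P0 = (46.31 + 0.31 − 42.85) / 42.85 = 3.77 / 42.85 = 8.7981%
MRP = 12.34% − 4.67% = 7.67%
CAPM required = R_f + β·MRP = 4.67% + 0.692 × 7.67% = 9.97764%
α = realised − required = 8.7981% − 9.97764% = -1.18%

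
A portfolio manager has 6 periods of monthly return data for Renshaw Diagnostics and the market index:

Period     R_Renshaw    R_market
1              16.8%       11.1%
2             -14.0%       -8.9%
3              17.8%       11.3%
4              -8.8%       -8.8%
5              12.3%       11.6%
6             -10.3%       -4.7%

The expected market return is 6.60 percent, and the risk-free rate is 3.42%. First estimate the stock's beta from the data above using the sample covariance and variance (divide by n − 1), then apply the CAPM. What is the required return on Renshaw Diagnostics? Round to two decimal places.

7.85%

Mean R_i = (16.8 − 14.0 + 17.8 − 8.8 + 12.3 − 10.3) / 6 = 2.3000%
Mean R_m = (11.1 − 8.9 + 11.3 − 8.8 + 11.6 − 4.7) / 6 = 1.9333%
Σ(R_i − R̄_i)(R_m − R̄_m) = 754.0700  ⇒  Cov = 754.0700 / 5 = 150.8140
Σ(R_m − R̄_m)² = 541.7733  ⇒  Var(R_m) = 541.7733 / 5 = 108.3547
β = Cov / Var(R_m) = 150.8140 / 108.3547 = 1.3919
MRP = 6.60% − 3.42% = 3.18%
E(R) = R_f + β × MRP = 3.42% + 1.3919 × 3.18% = 7.85%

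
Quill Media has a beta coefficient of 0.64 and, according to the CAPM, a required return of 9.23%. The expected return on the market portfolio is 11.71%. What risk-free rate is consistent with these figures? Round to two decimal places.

4.82%

E(R) = R_f + β(E(R_m) − R_f) = R_f(1 − β) + β·E(R_m)
9.23% = R_f × (1 − 0.64) + 0.64 × 11.71%
9.23% = R_f × 0.36 + 7.4944%
R_f = (9.23% − 7.4944%) / 0.36 = 4.82%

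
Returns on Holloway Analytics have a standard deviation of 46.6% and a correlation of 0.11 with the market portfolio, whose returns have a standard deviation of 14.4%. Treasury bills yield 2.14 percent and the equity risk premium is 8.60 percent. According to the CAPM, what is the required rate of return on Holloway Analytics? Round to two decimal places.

β = ρ × σ_i / σ_m = 0.11 × 46.6% / 14.4% = 0.3560
E(R) = 2.14% + 0.3560 × 8.60% = 5.20%

5.20%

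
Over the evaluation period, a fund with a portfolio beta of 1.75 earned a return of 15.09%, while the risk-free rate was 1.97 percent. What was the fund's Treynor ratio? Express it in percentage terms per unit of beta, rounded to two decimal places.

7.50%

Treynor = (R_P − R_f) / β_P = (15.09% − 1.97%) / 1.7500 = 13.12% / 1.7500 = 7.50%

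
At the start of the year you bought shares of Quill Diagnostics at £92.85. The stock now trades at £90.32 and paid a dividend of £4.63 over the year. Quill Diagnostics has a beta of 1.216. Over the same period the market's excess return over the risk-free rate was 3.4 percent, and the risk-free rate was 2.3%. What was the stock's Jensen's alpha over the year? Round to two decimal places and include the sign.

Realised HPR = (P1 + D1 − P0) / P0 = (90.32 + 4.63 − 92.85) / 92.85 = 2.10 / 92.85 = 2.2617%
CAPM required = R_f + β·MRP = 2.3% + 1.216 × 3.4% = 6.4344%
α = realised − required = 2.2617% − 6.4344% = -4.17%

-4.17%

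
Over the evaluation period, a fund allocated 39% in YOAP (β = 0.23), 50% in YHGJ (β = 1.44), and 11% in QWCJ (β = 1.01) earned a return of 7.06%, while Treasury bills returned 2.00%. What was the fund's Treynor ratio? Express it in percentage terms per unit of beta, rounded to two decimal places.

5.50%

β_P = 0.39×0.23 + 0.50×1.44 + 0.11×1.01 = 0.9208
Treynor = (R_P − R_f) / β_P = (7.06% − 2.00%) / 0.9208 = 5.06% / 0.9208 = 5.50%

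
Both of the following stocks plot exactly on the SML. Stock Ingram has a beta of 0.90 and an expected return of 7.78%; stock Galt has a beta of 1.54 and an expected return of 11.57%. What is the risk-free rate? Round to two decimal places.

Both satisfy E(R) = R_f + β·MRP, so the slope of the SML is
MRP = (11.57% − 7.78%) / (1.54 − 0.90) = 3.79% / 0.64 = 5.9219%
R_f = E(R_Ingram) − β_Ingram·MRP = 7.78% − 0.90 × 5.9219% = 2.4503%

2.45%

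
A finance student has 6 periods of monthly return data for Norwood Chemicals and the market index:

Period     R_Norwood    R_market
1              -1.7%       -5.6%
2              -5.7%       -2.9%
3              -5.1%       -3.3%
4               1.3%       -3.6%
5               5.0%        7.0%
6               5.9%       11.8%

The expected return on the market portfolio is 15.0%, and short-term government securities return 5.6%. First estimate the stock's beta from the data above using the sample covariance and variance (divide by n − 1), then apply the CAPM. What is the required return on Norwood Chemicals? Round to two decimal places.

10.98%

Mean R_i = (-1.7 − 5.7 − 5.1 + 1.3 + 5.0 + 5.9) / 6 = -0.0500%
Mean R_m = (-5.6 − 2.9 − 3.3 − 3.6 + 7.0 + 11.8) / 6 = 0.5667%
Σ(R_i − R̄_i)(R_m − R̄_m) = 142.9900  ⇒  Cov = 142.9900 / 5 = 28.5980
Σ(R_m − R̄_m)² = 249.9333  ⇒  Var(R_m) = 249.9333 / 5 = 49.9867
β = Cov / Var(R_m) = 28.5980 / 49.9867 = 0.5721
MRP = 15.0% − 5.6% = 9.40%
E(R) = R_f + β × MRP = 5.6% + 0.5721 × 9.4% = 10.98%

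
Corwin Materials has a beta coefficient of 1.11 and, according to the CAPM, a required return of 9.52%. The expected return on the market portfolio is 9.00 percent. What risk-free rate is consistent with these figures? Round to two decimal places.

E(R) = R_f + β(E(R_m) − R_f) = R_f(1 − β) + β·E(R_m)
9.52% = R_f × (1 − 1.11) + 1.11 × 9.00%
9.52% = R_f × -0.11 + 9.9900%
R_f = (9.52% − 9.9900%) / -0.11 = 4.27%

4.27%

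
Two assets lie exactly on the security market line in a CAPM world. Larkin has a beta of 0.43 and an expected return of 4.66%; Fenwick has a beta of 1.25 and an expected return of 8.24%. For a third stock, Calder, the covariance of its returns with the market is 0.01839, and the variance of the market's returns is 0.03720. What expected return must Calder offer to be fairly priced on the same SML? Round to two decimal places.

MRP = (8.24% − 4.66%) / (1.25 − 0.43) = 4.3659%
R_f = 4.66% − 0.43 × 4.3659% = 2.7827%
β_Calder = Cov / Var(R_m) = 0.01839 / 0.03720 = 0.4944
E(R_Calder) = R_f + β × MRP = 2.7827% + 0.4944 × 4.3659% = 4.94%

4.94%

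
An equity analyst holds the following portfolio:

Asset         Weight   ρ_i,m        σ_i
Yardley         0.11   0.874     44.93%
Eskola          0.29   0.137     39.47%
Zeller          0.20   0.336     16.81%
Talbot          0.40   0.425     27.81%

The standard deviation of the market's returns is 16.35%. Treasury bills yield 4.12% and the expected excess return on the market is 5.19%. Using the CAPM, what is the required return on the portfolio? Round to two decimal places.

β_Yardley = 0.874 × 44.93% / 16.35% = 2.4018
β_Eskola = 0.137 × 39.47% / 16.35% = 0.3307
β_Zeller = 0.336 × 16.81% / 16.35% = 0.3455
β_Talbot = 0.425 × 27.81% / 16.35% = 0.7229
β_P = Σ w_i β_i = 0.11×2.4018 + 0.29×0.3307 + 0.20×0.3455 + 0.40×0.7229 = 0.7184
E(R_P) = R_f + β_P × MRP = 4.12% + 0.7184 × 5.19% = 7.85%

7.85%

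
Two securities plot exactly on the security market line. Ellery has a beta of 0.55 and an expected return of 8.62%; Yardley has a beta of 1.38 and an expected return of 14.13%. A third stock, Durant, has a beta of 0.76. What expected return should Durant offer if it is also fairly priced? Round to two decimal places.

MRP (SML slope) = (14.13% − 8.62%) / (1.38 − 0.55) = 5.51% / 0.83 = 6.6386%
R_f (intercept) = 8.62% − 0.55 × 6.6386% = 4.9688%
E(R_Durant) = R_f + β × MRP = 4.9688% + 0.76 × 6.6386% = 10.01%

10.01%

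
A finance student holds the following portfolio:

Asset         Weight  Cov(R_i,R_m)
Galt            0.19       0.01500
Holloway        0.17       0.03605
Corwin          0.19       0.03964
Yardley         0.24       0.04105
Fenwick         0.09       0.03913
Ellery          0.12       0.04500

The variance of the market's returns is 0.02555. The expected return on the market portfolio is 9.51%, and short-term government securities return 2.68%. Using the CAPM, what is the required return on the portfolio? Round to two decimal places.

12.11%

β_Galt = 0.01500 / 0.02555 = 0.5871
β_Holloway = 0.03605 / 0.02555 = 1.4110
β_Corwin = 0.03964 / 0.02555 = 1.5515
β_Yardley = 0.04105 / 0.02555 = 1.6067
β_Fenwick = 0.03913 / 0.02555 = 1.5315
β_Ellery = 0.04500 / 0.02555 = 1.7613
β_P = Σ w_i β_i = 0.19×0.5871 + 0.17×1.4110 + 0.19×1.5515 + 0.24×1.6067 + 0.09×1.5315 + 0.12×1.7613 = 1.3810
MRP = 9.51% − 2.68% = 6.83%
E(R_P) = R_f + β_P × MRP = 2.68% + 1.3810 × 6.83% = 12.11%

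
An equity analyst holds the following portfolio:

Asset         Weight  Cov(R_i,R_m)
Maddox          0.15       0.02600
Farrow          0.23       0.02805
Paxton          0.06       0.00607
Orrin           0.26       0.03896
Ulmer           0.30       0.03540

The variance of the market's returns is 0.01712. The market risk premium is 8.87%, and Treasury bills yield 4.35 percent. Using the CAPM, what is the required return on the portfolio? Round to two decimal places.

β_Maddox = 0.02600 / 0.01712 = 1.5187
β_Farrow = 0.02805 / 0.01712 = 1.6384
β_Paxton = 0.00607 / 0.01712 = 0.3546
β_Orrin = 0.03896 / 0.01712 = 2.2757
β_Ulmer = 0.03540 / 0.01712 = 2.0678
β_P = Σ w_i β_i = 0.15×1.5187 + 0.23×1.6384 + 0.06×0.3546 + 0.26×2.2757 + 0.30×2.0678 = 1.8379
E(R_P) = R_f + β_P × MRP = 4.35% + 1.8379 × 8.87% = 20.65%

20.65%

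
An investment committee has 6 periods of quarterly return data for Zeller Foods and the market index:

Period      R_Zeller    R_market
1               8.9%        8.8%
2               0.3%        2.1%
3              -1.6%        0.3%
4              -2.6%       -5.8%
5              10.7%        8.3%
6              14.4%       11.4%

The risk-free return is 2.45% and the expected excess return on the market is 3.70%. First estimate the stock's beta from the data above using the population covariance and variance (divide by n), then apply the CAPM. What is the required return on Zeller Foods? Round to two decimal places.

6.35%

Mean R_i = (8.9 + 0.3 − 1.6 − 2.6 + 10.7 + 14.4) / 6 = 5.0167%
Mean R_m = (8.8 + 2.1 + 0.3 − 5.8 + 8.3 + 11.4) / 6 = 4.1833%
Σ(R_i − R̄_i)(R_m − R̄_m) = 220.6017  ⇒  Cov = 220.6017 / 6 = 36.7670
Σ(R_m − R̄_m)² = 209.4283  ⇒  Var(R_m) = 209.4283 / 6 = 34.9047
β = Cov / Var(R_m) = 36.7670 / 34.9047 = 1.0534
E(R) = R_f + β × MRP = 2.45% + 1.0534 × 3.70% = 6.35%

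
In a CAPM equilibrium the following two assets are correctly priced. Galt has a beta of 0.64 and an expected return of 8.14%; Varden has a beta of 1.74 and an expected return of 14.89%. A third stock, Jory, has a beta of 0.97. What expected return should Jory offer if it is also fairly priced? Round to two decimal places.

MRP (SML slope) = (14.89% − 8.14%) / (1.74 − 0.64) = 6.75% / 1.10 = 6.1364%
R_f (intercept) = 8.14% − 0.64 × 6.1364% = 4.2127%
E(R_Jory) = R_f + β × MRP = 4.2127% + 0.97 × 6.1364% = 10.17%

10.17%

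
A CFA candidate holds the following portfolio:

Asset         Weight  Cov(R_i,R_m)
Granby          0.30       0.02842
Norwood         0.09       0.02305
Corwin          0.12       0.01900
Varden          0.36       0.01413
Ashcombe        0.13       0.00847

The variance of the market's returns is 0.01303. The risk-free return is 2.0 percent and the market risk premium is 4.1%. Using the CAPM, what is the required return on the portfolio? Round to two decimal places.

β_Granby = 0.02842 / 0.01303 = 2.1811
β_Norwood = 0.02305 / 0.01303 = 1.7690
β_Corwin = 0.01900 / 0.01303 = 1.4582
β_Varden = 0.01413 / 0.01303 = 1.0844
β_Ashcombe = 0.00847 / 0.01303 = 0.6500
β_P = Σ w_i β_i = 0.30×2.1811 + 0.09×1.7690 + 0.12×1.4582 + 0.36×1.0844 + 0.13×0.6500 = 1.4634
E(R_P) = R_f + β_P × MRP = 2.0% + 1.4634 × 4.1% = 8.00%

8.00%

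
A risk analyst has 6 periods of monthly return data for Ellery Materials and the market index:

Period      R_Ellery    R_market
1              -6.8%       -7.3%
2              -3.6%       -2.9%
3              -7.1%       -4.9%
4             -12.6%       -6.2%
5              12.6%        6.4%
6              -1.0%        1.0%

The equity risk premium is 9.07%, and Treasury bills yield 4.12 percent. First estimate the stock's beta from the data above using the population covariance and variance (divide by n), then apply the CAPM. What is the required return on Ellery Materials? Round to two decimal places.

Mean R_i = (-6.8 − 3.6 − 7.1 − 12.6 + 12.6 − 1.0) / 6 = -3.0833%
Mean R_m = (-7.3 − 2.9 − 4.9 − 6.2 + 6.4 + 1.0) / 6 = -2.3167%
Σ(R_i − R̄_i)(R_m − R̄_m) = 209.7717  ⇒  Cov = 209.7717 / 6 = 34.9620
Σ(R_m − R̄_m)² = 133.9083  ⇒  Var(R_m) = 133.9083 / 6 = 22.3181
β = Cov / Var(R_m) = 34.9620 / 22.3181 = 1.5665
E(R) = R_f + β × MRP = 4.12% + 1.5665 × 9.07% = 18.33%

18.33%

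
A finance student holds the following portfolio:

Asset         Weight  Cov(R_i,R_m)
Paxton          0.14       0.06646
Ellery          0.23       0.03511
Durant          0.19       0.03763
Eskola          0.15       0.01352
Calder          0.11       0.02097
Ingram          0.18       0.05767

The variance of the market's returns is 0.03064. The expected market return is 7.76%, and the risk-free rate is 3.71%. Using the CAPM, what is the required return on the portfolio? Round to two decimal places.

β_Paxton = 0.06646 / 0.03064 = 2.1691
β_Ellery = 0.03511 / 0.03064 = 1.1459
β_Durant = 0.03763 / 0.03064 = 1.2281
β_Eskola = 0.01352 / 0.03064 = 0.4413
β_Calder = 0.02097 / 0.03064 = 0.6844
β_Ingram = 0.05767 / 0.03064 = 1.8822
β_P = Σ w_i β_i = 0.14×2.1691 + 0.23×1.1459 + 0.19×1.2281 + 0.15×0.4413 + 0.11×0.6844 + 0.18×1.8822 = 1.2808
MRP = 7.76% − 3.71% = 4.05%
E(R_P) = R_f + β_P × MRP = 3.71% + 1.2808 × 4.05% = 8.90%

8.90%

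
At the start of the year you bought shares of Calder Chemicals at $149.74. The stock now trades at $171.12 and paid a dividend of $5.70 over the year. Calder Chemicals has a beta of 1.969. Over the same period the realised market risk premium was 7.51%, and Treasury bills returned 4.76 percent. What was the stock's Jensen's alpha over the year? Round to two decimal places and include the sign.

Realised HPR = (P1 + D1 − P0) / P0 = (171.12 + 5.70 − 149.74) / 149.74 = 27.08 / 149.74 = 18.0847%
CAPM required = R_f + β·MRP = 4.76% + 1.969 × 7.51% = 19.54719%
α = realised − required = 18.0847% − 19.54719% = -1.46%

-1.46%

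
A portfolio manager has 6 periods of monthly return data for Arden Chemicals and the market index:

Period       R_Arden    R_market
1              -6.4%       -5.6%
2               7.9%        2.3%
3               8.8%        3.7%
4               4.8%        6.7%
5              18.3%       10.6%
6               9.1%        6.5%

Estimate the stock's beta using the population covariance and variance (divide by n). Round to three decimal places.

1.317

Mean R_i = (-6.4 + 7.9 + 8.8 + 4.8 + 18.3 + 9.1) / 6 = 7.0833%
Mean R_m = (-5.6 + 2.3 + 3.7 + 6.7 + 10.6 + 6.5) / 6 = 4.0333%
Σ(R_i − R̄_i)(R_m − R̄_m) = 200.4433  ⇒  Cov = 200.4433 / 6 = 33.4072
Σ(R_m − R̄_m)² = 152.2333  ⇒  Var(R_m) = 152.2333 / 6 = 25.3722
β = Cov / Var(R_m) = 33.4072 / 25.3722 = 1.3167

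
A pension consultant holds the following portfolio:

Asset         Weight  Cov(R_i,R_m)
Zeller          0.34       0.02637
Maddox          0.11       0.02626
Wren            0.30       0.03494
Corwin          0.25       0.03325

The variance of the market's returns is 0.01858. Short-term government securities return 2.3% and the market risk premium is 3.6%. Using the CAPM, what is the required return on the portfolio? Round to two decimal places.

β_Zeller = 0.02637 / 0.01858 = 1.4193
β_Maddox = 0.02626 / 0.01858 = 1.4133
β_Wren = 0.03494 / 0.01858 = 1.8805
β_Corwin = 0.03325 / 0.01858 = 1.7896
β_P = Σ w_i β_i = 0.34×1.4193 + 0.11×1.4133 + 0.30×1.8805 + 0.25×1.7896 = 1.6496
E(R_P) = R_f + β_P × MRP = 2.3% + 1.6496 × 3.6% = 8.24%

8.24%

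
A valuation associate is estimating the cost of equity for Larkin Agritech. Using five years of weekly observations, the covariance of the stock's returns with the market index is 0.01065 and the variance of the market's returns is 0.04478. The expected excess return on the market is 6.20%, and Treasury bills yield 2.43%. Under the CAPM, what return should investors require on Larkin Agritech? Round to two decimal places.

β = Cov(R_i, R_m) / Var(R_m) = 0.01065 / 0.04478 = 0.2378
E(R) = R_f + β × MRP = 2.43% + 0.2378 × 6.20% = 3.90%

3.90%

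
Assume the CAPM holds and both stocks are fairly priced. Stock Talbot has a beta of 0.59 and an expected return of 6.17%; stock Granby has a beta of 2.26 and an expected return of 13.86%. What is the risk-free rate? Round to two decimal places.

3.45%

Both satisfy E(R) = R_f + β·MRP, so the slope of the SML is
MRP = (13.86% − 6.17%) / (2.26 − 0.59) = 7.69% / 1.67 = 4.6048%
R_f = E(R_Talbot) − β_Talbot·MRP = 6.17% − 0.59 × 4.6048% = 3.4532%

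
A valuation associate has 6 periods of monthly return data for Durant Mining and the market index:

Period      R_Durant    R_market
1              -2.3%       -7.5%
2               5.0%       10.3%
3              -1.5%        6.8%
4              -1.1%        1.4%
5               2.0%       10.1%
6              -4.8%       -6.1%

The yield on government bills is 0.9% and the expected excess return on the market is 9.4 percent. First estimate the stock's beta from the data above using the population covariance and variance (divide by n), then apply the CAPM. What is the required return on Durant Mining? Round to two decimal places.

Mean R_i = (-2.3 + 5.0 − 1.5 − 1.1 + 2.0 − 4.8) / 6 = -0.4500%
Mean R_m = (-7.5 + 10.3 + 6.8 + 1.4 + 10.1 − 6.1) / 6 = 2.5000%
Σ(R_i − R̄_i)(R_m − R̄_m) = 113.2400  ⇒  Cov = 113.2400 / 6 = 18.8733
Σ(R_m − R̄_m)² = 312.2600  ⇒  Var(R_m) = 312.2600 / 6 = 52.0433
β = Cov / Var(R_m) = 18.8733 / 52.0433 = 0.3626
E(R) = R_f + β × MRP = 0.9% + 0.3626 × 9.4% = 4.31%

4.31%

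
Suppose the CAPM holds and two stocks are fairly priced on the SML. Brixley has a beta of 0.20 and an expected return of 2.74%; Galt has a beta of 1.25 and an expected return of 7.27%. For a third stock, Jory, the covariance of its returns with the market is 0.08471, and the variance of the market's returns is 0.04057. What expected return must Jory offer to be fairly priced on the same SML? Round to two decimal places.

MRP = (7.27% − 2.74%) / (1.25 − 0.20) = 4.3143%
R_f = 2.74% − 0.20 × 4.3143% = 1.8771%
β_Jory = Cov / Var(R_m) = 0.08471 / 0.04057 = 2.0880
E(R_Jory) = R_f + β × MRP = 1.8771% + 2.0880 × 4.3143% = 10.89%

10.89%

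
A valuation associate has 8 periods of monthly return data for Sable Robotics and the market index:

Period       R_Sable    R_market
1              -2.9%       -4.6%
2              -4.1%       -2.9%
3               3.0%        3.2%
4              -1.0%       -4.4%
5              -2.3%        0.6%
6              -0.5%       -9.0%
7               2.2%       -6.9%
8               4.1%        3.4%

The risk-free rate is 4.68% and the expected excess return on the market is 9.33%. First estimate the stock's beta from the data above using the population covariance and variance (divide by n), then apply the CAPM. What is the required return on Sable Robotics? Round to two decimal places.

7.05%

Mean R_i = (-2.9 − 4.1 + 3.0 − 1.0 − 2.3 − 0.5 + 2.2 + 4.1) / 8 = -0.1875%
Mean R_m = (-4.6 − 2.9 + 3.2 − 4.4 + 0.6 − 9.0 − 6.9 + 3.4) / 8 = -2.5750%
Σ(R_i − R̄_i)(R_m − R̄_m) = 37.2475  ⇒  Cov = 37.2475 / 8 = 4.6559
Σ(R_m − R̄_m)² = 146.6550  ⇒  Var(R_m) = 146.6550 / 8 = 18.3319
β = Cov / Var(R_m) = 4.6559 / 18.3319 = 0.2540
E(R) = R_f + β × MRP = 4.68% + 0.2540 × 9.33% = 7.05%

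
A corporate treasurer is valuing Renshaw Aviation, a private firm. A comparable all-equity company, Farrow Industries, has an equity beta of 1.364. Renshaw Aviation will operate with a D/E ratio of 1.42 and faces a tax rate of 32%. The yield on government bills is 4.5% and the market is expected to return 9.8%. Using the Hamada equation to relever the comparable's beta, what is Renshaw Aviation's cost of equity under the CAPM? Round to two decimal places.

β_L = β_U × [1 + (1 − t)(D/E)] = 1.364 × [1 + (1 − 0.32) × 1.42]
    = 1.364 × [1 + 0.68 × 1.42] = 1.364 × 1.9656 = 2.6811
MRP = 9.8% − 4.5% = 5.30%
E(R) = R_f + β_L × MRP = 4.5% + 2.6811 × 5.3% = 18.71%

18.71%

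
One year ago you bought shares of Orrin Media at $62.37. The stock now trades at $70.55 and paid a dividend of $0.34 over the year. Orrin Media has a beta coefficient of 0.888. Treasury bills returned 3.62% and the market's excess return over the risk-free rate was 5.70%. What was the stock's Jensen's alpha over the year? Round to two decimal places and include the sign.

+4.98%

Realised HPR = (P1 + D1 − P0) / P0 = (70.55 + 0.34 − 62.37) / 62.37 = 8.52 / 62.37 = 13.6604%
CAPM required = R_f + β·MRP = 3.62% + 0.888 × 5.70% = 8.68160%
α = realised − required = 13.6604% − 8.68160% = +4.98%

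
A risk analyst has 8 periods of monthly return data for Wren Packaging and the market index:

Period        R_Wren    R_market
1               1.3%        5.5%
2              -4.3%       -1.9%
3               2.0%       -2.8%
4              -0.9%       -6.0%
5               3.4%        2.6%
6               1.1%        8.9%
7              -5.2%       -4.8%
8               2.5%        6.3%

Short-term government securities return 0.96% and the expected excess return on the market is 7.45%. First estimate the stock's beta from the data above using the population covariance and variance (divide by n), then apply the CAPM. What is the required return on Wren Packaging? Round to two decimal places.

3.50%

Mean R_i = (1.3 − 4.3 + 2.0 − 0.9 + 3.4 + 1.1 − 5.2 + 2.5) / 8 = -0.0125%
Mean R_m = (5.5 − 1.9 − 2.8 − 6.0 + 2.6 + 8.9 − 4.8 + 6.3) / 8 = 0.9750%
Σ(R_i − R̄_i)(R_m − R̄_m) = 74.5575  ⇒  Cov = 74.5575 / 8 = 9.3197
Σ(R_m − R̄_m)² = 218.7950  ⇒  Var(R_m) = 218.7950 / 8 = 27.3494
β = Cov / Var(R_m) = 9.3197 / 27.3494 = 0.3408
E(R) = R_f + β × MRP = 0.96% + 0.3408 × 7.45% = 3.50%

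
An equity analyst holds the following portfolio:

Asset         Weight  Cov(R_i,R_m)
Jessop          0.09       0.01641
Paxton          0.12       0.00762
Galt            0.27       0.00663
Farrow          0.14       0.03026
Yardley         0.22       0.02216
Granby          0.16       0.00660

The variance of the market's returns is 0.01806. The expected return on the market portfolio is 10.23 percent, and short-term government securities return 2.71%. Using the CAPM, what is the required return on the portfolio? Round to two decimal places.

8.68%

β_Jessop = 0.01641 / 0.01806 = 0.9086
β_Paxton = 0.00762 / 0.01806 = 0.4219
β_Galt = 0.00663 / 0.01806 = 0.3671
β_Farrow = 0.03026 / 0.01806 = 1.6755
β_Yardley = 0.02216 / 0.01806 = 1.2270
β_Granby = 0.00660 / 0.01806 = 0.3654
β_P = Σ w_i β_i = 0.09×0.9086 + 0.12×0.4219 + 0.27×0.3671 + 0.14×1.6755 + 0.22×1.2270 + 0.16×0.3654 = 0.7945
MRP = 10.23% − 2.71% = 7.52%
E(R_P) = R_f + β_P × MRP = 2.71% + 0.7945 × 7.52% = 8.68%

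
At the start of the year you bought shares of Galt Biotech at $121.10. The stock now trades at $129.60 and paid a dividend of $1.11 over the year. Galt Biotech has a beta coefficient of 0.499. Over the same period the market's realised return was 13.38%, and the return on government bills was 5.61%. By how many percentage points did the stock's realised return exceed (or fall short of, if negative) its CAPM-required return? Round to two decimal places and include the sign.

-1.55%

Realised HPR = (P1 + D1 − P0) / P0 = (129.60 + 1.11 − 121.10) / 121.10 = 9.61 / 121.10 = 7.9356%
MRP = 13.38% − 5.61% = 7.77%
CAPM required = R_f + β·MRP = 5.61% + 0.499 × 7.77% = 9.48723%
α = realised − required = 7.9356% − 9.48723% = -1.55%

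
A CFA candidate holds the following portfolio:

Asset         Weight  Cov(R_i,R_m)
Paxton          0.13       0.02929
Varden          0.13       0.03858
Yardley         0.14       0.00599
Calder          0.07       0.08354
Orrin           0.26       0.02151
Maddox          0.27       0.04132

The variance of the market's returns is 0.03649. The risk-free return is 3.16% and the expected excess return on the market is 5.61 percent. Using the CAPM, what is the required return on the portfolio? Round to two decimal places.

β_Paxton = 0.02929 / 0.03649 = 0.8027
β_Varden = 0.03858 / 0.03649 = 1.0573
β_Yardley = 0.00599 / 0.03649 = 0.1642
β_Calder = 0.08354 / 0.03649 = 2.2894
β_Orrin = 0.02151 / 0.03649 = 0.5895
β_Maddox = 0.04132 / 0.03649 = 1.1324
β_P = Σ w_i β_i = 0.13×0.8027 + 0.13×1.0573 + 0.14×0.1642 + 0.07×2.2894 + 0.26×0.5895 + 0.27×1.1324 = 0.8841
E(R_P) = R_f + β_P × MRP = 3.16% + 0.8841 × 5.61% = 8.12%

8.12%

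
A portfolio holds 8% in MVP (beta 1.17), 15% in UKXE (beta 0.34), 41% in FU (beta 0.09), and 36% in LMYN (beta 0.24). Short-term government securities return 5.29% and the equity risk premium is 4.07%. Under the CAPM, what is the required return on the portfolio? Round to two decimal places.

6.38%

β_P = Σ w_i β_i = 0.08×1.17 + 0.15×0.34 + 0.41×0.09 + 0.36×0.24 = 0.2679
E(R_P) = R_f + β_P × MRP = 5.29% + 0.2679 × 4.07% = 6.38%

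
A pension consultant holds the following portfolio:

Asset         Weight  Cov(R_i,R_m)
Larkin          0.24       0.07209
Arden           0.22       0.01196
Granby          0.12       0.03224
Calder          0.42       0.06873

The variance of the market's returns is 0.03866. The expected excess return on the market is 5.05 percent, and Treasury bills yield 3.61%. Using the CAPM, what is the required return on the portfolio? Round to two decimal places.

β_Larkin = 0.07209 / 0.03866 = 1.8647
β_Arden = 0.01196 / 0.03866 = 0.3094
β_Granby = 0.03224 / 0.03866 = 0.8339
β_Calder = 0.06873 / 0.03866 = 1.7778
β_P = Σ w_i β_i = 0.24×1.8647 + 0.22×0.3094 + 0.12×0.8339 + 0.42×1.7778 = 1.3623
E(R_P) = R_f + β_P × MRP = 3.61% + 1.3623 × 5.05% = 10.49%

10.49%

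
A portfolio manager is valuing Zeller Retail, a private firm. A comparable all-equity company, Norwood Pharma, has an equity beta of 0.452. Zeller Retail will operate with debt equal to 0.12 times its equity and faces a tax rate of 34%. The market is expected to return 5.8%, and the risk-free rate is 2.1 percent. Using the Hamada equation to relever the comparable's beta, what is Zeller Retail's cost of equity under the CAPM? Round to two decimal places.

3.90%

β_L = β_U × [1 + (1 − t)(D/E)] = 0.452 × [1 + (1 − 0.34) × 0.12]
    = 0.452 × [1 + 0.66 × 0.12] = 0.452 × 1.0792 = 0.4878
MRP = 5.8% − 2.1% = 3.70%
E(R) = R_f + β_L × MRP = 2.1% + 0.4878 × 3.7% = 3.90%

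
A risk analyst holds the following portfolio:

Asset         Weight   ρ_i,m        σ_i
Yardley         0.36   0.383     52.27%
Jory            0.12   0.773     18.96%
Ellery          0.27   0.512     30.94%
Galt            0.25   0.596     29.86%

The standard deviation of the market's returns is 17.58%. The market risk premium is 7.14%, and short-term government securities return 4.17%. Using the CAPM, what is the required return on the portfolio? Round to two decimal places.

11.36%

β_Yardley = 0.383 × 52.27% / 17.58% = 1.1388
β_Jory = 0.773 × 18.96% / 17.58% = 0.8337
β_Ellery = 0.512 × 30.94% / 17.58% = 0.9011
β_Galt = 0.596 × 29.86% / 17.58% = 1.0123
β_P = Σ w_i β_i = 0.36×1.1388 + 0.12×0.8337 + 0.27×0.9011 + 0.25×1.0123 = 1.0064
E(R_P) = R_f + β_P × MRP = 4.17% + 1.0064 × 7.14% = 11.36%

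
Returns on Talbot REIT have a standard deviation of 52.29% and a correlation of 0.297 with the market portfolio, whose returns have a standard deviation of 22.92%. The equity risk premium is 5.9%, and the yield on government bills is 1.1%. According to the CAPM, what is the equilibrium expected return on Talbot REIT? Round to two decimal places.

β = ρ × σ_i / σ_m = 0.297 × 52.29% / 22.92% = 0.6776
E(R) = 1.1% + 0.6776 × 5.9% = 5.10%

5.10%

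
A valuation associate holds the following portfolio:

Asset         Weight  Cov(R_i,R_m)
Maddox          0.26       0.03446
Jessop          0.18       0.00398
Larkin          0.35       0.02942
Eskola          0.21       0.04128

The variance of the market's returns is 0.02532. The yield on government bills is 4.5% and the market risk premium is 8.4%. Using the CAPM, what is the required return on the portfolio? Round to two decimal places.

β_Maddox = 0.03446 / 0.02532 = 1.3610
β_Jessop = 0.00398 / 0.02532 = 0.1572
β_Larkin = 0.02942 / 0.02532 = 1.1619
β_Eskola = 0.04128 / 0.02532 = 1.6303
β_P = Σ w_i β_i = 0.26×1.3610 + 0.18×0.1572 + 0.35×1.1619 + 0.21×1.6303 = 1.1312
E(R_P) = R_f + β_P × MRP = 4.5% + 1.1312 × 8.4% = 14.00%

14.00%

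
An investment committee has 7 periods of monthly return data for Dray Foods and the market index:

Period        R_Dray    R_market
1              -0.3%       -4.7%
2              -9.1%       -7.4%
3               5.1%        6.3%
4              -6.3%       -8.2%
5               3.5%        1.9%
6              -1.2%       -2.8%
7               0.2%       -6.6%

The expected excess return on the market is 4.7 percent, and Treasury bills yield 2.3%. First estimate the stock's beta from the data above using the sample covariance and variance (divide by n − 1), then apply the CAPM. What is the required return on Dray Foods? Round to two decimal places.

6.01%

Mean R_i = (-0.3 − 9.1 + 5.1 − 6.3 + 3.5 − 1.2 + 0.2) / 7 = -1.1571%
Mean R_m = (-4.7 − 7.4 + 6.3 − 8.2 + 1.9 − 2.8 − 6.6) / 7 = -3.0714%
Σ(R_i − R̄_i)(R_m − R̄_m) = 136.3514  ⇒  Cov = 136.3514 / 6 = 22.7252
Σ(R_m − R̄_m)² = 172.7543  ⇒  Var(R_m) = 172.7543 / 6 = 28.7924
β = Cov / Var(R_m) = 22.7252 / 28.7924 = 0.7893
E(R) = R_f + β × MRP = 2.3% + 0.7893 × 4.7% = 6.01%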